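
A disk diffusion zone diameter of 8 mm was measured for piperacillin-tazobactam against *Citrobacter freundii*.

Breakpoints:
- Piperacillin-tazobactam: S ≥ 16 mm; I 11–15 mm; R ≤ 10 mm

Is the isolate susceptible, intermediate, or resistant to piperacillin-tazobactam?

Piperacillin-tazobactam: 8 mm is ≤ 10 mm — resistant

Resistant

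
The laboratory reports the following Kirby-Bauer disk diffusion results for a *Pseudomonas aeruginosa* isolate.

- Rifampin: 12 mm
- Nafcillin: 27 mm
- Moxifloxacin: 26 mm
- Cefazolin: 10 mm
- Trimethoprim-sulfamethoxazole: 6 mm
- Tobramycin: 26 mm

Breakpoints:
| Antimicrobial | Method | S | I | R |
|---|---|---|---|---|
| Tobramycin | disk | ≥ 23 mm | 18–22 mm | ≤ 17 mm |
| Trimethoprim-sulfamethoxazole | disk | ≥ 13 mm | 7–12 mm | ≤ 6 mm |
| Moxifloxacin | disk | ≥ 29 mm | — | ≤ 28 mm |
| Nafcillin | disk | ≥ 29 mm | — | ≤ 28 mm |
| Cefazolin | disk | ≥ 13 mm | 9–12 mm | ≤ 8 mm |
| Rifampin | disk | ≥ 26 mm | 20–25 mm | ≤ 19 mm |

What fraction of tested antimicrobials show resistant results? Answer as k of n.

Rifampin: 12 mm is ≤ 19 mm — Resistant
Nafcillin 27 mm: ≤ 28 mm → R
Moxifloxacin 26 mm: ≤ 28 mm → resistant
Cefazolin 10 mm: in 9–12 mm ⇒ I
Trimethoprim-sulfamethoxazole: 6 mm is ≤ 6 mm ⇒ resistant
Tobramycin (26 mm) ≥ 23 mm → S
Resistant: 4/6

4 of 6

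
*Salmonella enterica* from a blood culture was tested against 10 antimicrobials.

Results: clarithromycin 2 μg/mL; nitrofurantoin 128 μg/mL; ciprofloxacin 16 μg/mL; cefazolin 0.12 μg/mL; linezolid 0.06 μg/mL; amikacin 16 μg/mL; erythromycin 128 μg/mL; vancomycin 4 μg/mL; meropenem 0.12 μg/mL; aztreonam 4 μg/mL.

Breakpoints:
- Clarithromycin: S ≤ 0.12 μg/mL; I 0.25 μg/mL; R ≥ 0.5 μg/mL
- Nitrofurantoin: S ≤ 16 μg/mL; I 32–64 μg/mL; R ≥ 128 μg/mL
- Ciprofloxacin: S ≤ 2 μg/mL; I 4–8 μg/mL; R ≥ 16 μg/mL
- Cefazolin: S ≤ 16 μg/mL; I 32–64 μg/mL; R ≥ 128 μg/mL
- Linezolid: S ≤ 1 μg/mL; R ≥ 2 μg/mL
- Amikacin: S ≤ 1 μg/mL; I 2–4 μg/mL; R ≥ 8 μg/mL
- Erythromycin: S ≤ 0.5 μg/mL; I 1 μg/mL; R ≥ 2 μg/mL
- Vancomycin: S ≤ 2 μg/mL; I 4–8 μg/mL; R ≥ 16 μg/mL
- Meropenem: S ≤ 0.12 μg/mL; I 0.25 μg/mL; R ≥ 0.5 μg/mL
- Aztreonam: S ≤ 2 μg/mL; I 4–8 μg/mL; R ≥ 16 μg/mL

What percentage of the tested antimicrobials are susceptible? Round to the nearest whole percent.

Clarithromycin (2 μg/mL) ≥ 0.5 μg/mL → Resistant
Nitrofurantoin: 128 μg/mL is ≥ 128 μg/mL → R
Ciprofloxacin 16 μg/mL: ≥ 16 μg/mL → resistant
Cefazolin: 0.12 μg/mL is ≤ 16 μg/mL → susceptible
Linezolid: 0.06 μg/mL is ≤ 1 μg/mL — susceptible
Amikacin (16 μg/mL) ≥ 8 μg/mL — Resistant
Erythromycin (128 μg/mL) ≥ 2 μg/mL — R
Vancomycin: 4 μg/mL is in 4–8 μg/mL — intermediate
Meropenem 0.12 μg/mL: ≤ 0.12 μg/mL → susceptible
Aztreonam (4 μg/mL) in 4–8 μg/mL ⇒ I
Susceptible: 3/10

30%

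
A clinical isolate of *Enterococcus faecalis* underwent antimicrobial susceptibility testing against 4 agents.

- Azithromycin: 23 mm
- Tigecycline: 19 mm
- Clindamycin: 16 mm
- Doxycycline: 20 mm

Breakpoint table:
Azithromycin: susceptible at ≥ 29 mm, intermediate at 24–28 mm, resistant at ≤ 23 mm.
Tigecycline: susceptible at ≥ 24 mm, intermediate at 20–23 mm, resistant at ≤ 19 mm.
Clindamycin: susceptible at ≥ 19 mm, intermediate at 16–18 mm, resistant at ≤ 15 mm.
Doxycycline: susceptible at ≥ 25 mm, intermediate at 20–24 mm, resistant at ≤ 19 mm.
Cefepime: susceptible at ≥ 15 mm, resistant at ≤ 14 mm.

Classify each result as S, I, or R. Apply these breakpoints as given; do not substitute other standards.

R, R, I, I

Azithromycin (23 mm) ≤ 23 mm — Resistant
Tigecycline 19 mm: ≤ 19 mm → resistant
Clindamycin: 16 mm is in 16–18 mm → I
Doxycycline 20 mm: in 20–24 mm — intermediate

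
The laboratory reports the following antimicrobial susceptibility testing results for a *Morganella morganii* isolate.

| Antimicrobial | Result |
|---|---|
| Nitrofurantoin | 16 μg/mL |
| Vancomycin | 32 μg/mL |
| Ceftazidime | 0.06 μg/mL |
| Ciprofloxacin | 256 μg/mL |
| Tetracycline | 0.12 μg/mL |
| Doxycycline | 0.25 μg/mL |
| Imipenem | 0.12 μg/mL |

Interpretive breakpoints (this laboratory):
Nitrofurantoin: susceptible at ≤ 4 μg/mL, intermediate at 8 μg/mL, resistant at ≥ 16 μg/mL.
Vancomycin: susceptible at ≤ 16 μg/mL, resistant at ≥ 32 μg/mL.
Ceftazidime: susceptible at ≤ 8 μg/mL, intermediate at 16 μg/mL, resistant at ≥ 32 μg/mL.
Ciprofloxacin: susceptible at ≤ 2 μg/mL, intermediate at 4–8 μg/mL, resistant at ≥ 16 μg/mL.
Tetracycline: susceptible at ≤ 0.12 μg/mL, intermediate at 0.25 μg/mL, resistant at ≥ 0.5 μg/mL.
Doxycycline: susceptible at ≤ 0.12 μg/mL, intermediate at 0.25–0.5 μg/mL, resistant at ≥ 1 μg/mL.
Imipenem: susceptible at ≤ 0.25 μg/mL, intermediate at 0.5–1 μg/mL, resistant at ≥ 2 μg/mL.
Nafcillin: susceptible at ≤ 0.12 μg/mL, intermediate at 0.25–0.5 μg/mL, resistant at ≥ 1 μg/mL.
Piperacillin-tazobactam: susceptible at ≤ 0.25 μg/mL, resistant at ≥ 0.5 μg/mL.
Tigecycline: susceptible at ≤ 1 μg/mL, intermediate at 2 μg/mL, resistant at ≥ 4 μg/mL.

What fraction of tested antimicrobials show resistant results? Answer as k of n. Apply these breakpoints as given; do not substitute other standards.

3 of 7

Nitrofurantoin 16 μg/mL: ≥ 16 μg/mL — resistant
Vancomycin (32 μg/mL) ≥ 32 μg/mL — R
Ceftazidime 0.06 μg/mL: ≤ 8 μg/mL → S
Ciprofloxacin: 256 μg/mL is ≥ 16 μg/mL → Resistant
Tetracycline (0.12 μg/mL) ≤ 0.12 μg/mL — S
Doxycycline 0.25 μg/mL: in 0.25–0.5 μg/mL — I
Imipenem (0.12 μg/mL) ≤ 0.25 μg/mL → Susceptible
Resistant: 3/7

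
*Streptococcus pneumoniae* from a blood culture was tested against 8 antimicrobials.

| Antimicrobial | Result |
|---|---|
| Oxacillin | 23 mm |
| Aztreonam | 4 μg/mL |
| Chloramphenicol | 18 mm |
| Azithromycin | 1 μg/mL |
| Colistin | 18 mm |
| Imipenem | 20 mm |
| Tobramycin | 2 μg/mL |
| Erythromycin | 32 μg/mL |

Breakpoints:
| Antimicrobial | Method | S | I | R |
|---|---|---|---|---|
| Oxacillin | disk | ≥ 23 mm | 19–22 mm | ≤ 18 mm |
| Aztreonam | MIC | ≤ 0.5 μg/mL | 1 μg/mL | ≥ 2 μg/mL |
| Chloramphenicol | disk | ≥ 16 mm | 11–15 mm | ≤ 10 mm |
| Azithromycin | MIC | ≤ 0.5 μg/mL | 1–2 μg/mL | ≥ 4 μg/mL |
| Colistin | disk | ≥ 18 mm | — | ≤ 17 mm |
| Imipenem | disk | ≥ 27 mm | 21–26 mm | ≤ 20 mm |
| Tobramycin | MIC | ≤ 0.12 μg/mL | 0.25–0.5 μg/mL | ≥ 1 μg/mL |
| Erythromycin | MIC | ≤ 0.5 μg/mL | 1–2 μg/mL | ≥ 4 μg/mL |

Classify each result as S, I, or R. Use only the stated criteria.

Oxacillin 23 mm: ≥ 23 mm → susceptible
Aztreonam 4 μg/mL: ≥ 2 μg/mL ⇒ R
Chloramphenicol: 18 mm is ≥ 16 mm ⇒ susceptible
Azithromycin 1 μg/mL: in 1–2 μg/mL — intermediate
Colistin: 18 mm is ≥ 18 mm — susceptible
Imipenem 20 mm: ≤ 20 mm — resistant
Tobramycin (2 μg/mL) ≥ 1 μg/mL — R
Erythromycin (32 μg/mL) ≥ 4 μg/mL → R

S, R, S, I, S, R, R, R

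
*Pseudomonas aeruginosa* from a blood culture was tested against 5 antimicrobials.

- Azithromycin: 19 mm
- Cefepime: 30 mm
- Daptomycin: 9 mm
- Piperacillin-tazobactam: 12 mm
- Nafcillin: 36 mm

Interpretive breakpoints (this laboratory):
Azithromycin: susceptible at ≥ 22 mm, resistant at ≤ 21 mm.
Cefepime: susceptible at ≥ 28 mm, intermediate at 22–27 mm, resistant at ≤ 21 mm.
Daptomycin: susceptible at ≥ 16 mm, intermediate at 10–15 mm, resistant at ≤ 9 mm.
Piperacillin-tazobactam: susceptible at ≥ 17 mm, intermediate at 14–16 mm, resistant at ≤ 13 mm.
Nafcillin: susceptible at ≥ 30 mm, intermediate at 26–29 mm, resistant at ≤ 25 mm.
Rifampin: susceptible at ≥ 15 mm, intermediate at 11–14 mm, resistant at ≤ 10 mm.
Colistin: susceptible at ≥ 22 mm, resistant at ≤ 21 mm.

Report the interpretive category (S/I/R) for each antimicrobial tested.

Azithromycin (19 mm) ≤ 21 mm ⇒ resistant
Cefepime 30 mm: ≥ 28 mm → Susceptible
Daptomycin 9 mm: ≤ 9 mm → resistant
Piperacillin-tazobactam: 12 mm is ≤ 13 mm → Resistant
Nafcillin 36 mm: ≥ 30 mm ⇒ susceptible

R, S, R, R, S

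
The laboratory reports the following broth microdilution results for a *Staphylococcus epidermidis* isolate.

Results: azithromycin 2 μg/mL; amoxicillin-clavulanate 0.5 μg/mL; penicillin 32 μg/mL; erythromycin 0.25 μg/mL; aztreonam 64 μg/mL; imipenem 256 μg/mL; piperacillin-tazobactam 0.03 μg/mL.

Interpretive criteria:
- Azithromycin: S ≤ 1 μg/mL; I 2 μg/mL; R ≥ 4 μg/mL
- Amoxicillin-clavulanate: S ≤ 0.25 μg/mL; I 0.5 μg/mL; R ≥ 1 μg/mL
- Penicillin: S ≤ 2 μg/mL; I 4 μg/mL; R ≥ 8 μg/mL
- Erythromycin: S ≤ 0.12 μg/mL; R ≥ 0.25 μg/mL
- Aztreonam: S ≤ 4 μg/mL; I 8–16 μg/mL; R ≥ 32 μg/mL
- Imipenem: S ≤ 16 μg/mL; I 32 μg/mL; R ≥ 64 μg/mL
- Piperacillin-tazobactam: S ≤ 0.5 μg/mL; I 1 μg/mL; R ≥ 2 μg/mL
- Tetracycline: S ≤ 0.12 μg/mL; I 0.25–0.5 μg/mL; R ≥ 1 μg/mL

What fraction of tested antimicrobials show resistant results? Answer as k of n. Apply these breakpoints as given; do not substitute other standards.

4 of 7

Azithromycin: 2 μg/mL is = 2 μg/mL → intermediate
Amoxicillin-clavulanate (0.5 μg/mL) = 0.5 μg/mL → Intermediate
Penicillin: 32 μg/mL is ≥ 8 μg/mL ⇒ resistant
Erythromycin (0.25 μg/mL) ≥ 0.25 μg/mL → Resistant
Aztreonam 64 μg/mL: ≥ 32 μg/mL → R
Imipenem: 256 μg/mL is ≥ 64 μg/mL ⇒ resistant
Piperacillin-tazobactam (0.03 μg/mL) ≤ 0.5 μg/mL ⇒ Susceptible
Resistant: 4/7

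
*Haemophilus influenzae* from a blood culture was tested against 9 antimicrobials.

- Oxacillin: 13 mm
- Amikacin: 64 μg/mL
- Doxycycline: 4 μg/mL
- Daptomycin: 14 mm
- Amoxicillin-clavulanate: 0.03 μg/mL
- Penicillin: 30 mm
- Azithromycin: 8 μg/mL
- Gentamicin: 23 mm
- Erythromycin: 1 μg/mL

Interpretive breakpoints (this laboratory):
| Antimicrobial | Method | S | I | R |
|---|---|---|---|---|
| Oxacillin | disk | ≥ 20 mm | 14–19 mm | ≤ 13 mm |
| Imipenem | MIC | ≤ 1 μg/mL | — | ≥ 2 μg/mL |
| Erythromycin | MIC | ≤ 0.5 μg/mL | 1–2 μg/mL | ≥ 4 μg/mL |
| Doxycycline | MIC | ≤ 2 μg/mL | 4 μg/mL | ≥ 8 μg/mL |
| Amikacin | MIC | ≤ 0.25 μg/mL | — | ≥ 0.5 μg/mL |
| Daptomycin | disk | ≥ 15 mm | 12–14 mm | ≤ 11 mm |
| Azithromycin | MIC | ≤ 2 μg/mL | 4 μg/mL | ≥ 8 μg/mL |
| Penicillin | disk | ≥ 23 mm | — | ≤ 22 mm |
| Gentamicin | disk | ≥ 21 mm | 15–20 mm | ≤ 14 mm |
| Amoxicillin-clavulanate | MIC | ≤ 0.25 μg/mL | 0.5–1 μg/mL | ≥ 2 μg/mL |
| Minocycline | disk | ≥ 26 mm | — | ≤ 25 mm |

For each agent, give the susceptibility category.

R, R, I, I, S, S, R, S, I

Oxacillin 13 mm: ≤ 13 mm — R
Amikacin: 64 μg/mL is ≥ 0.5 μg/mL → R
Doxycycline (4 μg/mL) = 4 μg/mL ⇒ intermediate
Daptomycin: 14 mm is in 12–14 mm — Intermediate
Amoxicillin-clavulanate: 0.03 μg/mL is ≤ 0.25 μg/mL ⇒ S
Penicillin 30 mm: ≥ 23 mm ⇒ Susceptible
Azithromycin (8 μg/mL) ≥ 8 μg/mL ⇒ R
Gentamicin: 23 mm is ≥ 21 mm ⇒ S
Erythromycin (1 μg/mL) in 1–2 μg/mL ⇒ Intermediate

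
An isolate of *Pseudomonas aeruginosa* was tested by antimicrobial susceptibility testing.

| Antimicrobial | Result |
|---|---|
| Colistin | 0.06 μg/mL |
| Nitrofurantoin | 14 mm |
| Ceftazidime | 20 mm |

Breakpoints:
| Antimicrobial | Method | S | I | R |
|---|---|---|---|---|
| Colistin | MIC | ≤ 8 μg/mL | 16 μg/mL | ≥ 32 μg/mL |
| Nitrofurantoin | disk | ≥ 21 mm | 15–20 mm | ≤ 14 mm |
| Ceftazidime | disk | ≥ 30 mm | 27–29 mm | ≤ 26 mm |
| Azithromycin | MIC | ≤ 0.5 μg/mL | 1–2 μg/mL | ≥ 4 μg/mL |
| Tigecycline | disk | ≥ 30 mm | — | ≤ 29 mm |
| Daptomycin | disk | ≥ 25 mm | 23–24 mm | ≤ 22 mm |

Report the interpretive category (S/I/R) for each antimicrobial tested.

S, R, R

Colistin 0.06 μg/mL: ≤ 8 μg/mL ⇒ Susceptible
Nitrofurantoin (14 mm) ≤ 14 mm → resistant
Ceftazidime 20 mm: ≤ 26 mm ⇒ Resistant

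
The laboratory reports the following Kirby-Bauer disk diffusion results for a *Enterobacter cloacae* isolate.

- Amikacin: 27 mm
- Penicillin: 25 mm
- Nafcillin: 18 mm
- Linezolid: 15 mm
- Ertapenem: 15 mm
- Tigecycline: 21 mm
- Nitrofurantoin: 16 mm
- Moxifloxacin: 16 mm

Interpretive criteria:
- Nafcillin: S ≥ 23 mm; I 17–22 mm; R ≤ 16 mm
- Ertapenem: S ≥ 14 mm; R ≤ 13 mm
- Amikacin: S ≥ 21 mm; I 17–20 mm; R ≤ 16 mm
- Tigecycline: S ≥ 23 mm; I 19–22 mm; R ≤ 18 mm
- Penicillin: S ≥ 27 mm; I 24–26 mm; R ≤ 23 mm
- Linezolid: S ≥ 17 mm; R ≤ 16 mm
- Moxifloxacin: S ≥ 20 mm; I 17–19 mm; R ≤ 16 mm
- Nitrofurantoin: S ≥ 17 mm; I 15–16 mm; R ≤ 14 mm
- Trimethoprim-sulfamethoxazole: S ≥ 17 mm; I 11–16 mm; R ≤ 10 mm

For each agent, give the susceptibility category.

Amikacin 27 mm: ≥ 21 mm ⇒ S
Penicillin 25 mm: in 24–26 mm ⇒ intermediate
Nafcillin 18 mm: in 17–22 mm — I
Linezolid (15 mm) ≤ 16 mm ⇒ Resistant
Ertapenem (15 mm) ≥ 14 mm ⇒ Susceptible
Tigecycline: 21 mm is in 19–22 mm — Intermediate
Nitrofurantoin 16 mm: in 15–16 mm — I
Moxifloxacin: 16 mm is ≤ 16 mm → resistant

S, I, I, R, S, I, I, R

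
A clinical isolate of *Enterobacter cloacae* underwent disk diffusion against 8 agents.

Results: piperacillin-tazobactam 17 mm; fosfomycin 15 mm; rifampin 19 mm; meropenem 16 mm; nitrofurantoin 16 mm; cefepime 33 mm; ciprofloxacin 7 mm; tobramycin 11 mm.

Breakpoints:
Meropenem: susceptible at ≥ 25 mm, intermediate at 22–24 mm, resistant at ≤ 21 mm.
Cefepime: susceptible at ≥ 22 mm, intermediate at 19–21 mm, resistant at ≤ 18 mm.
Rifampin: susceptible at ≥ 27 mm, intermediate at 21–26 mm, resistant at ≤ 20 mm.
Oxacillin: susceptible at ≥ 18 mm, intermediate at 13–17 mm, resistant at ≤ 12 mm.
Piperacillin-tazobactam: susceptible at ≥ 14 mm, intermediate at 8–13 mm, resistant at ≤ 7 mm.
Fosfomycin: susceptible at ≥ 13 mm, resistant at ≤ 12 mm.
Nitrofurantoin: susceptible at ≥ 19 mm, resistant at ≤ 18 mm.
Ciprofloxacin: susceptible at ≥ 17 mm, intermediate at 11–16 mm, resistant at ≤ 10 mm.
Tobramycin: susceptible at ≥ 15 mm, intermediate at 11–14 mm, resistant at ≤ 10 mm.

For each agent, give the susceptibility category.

Piperacillin-tazobactam 17 mm: ≥ 14 mm — S
Fosfomycin (15 mm) ≥ 13 mm ⇒ susceptible
Rifampin (19 mm) ≤ 20 mm — Resistant
Meropenem: 16 mm is ≤ 21 mm ⇒ resistant
Nitrofurantoin (16 mm) ≤ 18 mm — Resistant
Cefepime (33 mm) ≥ 22 mm → susceptible
Ciprofloxacin: 7 mm is ≤ 10 mm — Resistant
Tobramycin (11 mm) in 11–14 mm ⇒ Intermediate

S, S, R, R, R, S, R, I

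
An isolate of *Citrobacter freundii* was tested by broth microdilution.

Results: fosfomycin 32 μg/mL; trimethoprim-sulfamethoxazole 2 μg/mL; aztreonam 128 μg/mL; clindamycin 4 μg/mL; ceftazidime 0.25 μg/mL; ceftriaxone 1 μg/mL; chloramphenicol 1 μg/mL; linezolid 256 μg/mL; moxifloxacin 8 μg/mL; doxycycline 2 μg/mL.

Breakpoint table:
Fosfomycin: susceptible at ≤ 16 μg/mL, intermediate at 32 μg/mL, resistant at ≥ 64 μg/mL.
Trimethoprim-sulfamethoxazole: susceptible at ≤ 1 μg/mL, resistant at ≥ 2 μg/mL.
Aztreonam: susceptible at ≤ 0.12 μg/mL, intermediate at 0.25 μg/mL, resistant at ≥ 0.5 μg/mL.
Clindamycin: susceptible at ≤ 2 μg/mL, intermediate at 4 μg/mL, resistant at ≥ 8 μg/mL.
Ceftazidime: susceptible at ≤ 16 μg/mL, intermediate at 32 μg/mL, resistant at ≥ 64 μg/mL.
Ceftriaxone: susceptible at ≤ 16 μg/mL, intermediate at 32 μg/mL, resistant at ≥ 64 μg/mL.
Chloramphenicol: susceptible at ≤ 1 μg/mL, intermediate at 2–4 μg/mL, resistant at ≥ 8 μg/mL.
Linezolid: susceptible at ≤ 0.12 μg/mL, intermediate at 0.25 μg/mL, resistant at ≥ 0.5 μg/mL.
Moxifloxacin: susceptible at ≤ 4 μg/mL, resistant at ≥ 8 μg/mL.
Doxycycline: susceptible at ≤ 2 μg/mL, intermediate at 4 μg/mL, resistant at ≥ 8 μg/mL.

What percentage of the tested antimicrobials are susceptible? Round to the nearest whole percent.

Fosfomycin (32 μg/mL) = 32 μg/mL ⇒ I
Trimethoprim-sulfamethoxazole (2 μg/mL) ≥ 2 μg/mL ⇒ Resistant
Aztreonam 128 μg/mL: ≥ 0.5 μg/mL → R
Clindamycin 4 μg/mL: = 4 μg/mL → Intermediate
Ceftazidime (0.25 μg/mL) ≤ 16 μg/mL — susceptible
Ceftriaxone (1 μg/mL) ≤ 16 μg/mL → susceptible
Chloramphenicol 1 μg/mL: ≤ 1 μg/mL — susceptible
Linezolid 256 μg/mL: ≥ 0.5 μg/mL ⇒ resistant
Moxifloxacin (8 μg/mL) ≥ 8 μg/mL ⇒ Resistant
Doxycycline (2 μg/mL) ≤ 2 μg/mL — susceptible
Susceptible: 4/10

40%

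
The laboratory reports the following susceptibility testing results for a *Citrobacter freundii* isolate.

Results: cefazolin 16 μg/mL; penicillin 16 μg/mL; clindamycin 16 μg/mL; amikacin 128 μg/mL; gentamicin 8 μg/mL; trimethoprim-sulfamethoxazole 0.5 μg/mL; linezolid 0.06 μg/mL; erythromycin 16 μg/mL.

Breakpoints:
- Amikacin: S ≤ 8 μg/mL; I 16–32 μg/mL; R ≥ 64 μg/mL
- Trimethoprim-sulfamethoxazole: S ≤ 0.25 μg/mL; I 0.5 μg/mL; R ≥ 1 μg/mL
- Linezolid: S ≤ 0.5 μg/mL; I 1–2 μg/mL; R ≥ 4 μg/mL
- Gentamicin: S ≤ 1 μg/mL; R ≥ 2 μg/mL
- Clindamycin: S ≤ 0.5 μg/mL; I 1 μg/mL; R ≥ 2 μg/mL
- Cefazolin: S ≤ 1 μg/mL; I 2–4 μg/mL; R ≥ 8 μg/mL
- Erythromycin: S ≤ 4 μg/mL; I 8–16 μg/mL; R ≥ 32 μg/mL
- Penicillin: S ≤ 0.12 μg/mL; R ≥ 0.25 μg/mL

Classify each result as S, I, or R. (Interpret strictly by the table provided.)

R, R, R, R, R, I, S, I

Cefazolin 16 μg/mL: ≥ 8 μg/mL ⇒ R
Penicillin: 16 μg/mL is ≥ 0.25 μg/mL → R
Clindamycin 16 μg/mL: ≥ 2 μg/mL — Resistant
Amikacin: 128 μg/mL is ≥ 64 μg/mL — resistant
Gentamicin (8 μg/mL) ≥ 2 μg/mL — R
Trimethoprim-sulfamethoxazole 0.5 μg/mL: = 0.5 μg/mL → intermediate
Linezolid (0.06 μg/mL) ≤ 0.5 μg/mL — S
Erythromycin (16 μg/mL) in 8–16 μg/mL → Intermediate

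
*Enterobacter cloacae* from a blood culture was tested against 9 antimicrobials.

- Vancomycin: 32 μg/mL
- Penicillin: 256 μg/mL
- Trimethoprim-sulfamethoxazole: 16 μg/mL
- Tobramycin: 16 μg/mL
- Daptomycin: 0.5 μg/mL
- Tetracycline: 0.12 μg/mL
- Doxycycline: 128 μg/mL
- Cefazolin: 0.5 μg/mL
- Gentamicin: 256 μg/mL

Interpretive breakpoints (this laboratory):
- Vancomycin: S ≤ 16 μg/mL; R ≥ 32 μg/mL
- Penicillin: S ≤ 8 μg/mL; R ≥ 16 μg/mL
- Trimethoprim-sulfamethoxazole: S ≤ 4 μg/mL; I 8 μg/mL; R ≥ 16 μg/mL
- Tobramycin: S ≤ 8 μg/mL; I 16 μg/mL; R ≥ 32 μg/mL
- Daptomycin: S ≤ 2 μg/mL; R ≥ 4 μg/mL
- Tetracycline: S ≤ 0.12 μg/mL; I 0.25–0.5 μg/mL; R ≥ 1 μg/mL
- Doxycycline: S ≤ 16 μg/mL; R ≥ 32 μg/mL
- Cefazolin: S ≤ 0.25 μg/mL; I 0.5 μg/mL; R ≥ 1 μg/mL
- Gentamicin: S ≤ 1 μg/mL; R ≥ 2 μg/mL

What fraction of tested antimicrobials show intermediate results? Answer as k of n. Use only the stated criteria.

2 of 9

Vancomycin: 32 μg/mL is ≥ 32 μg/mL — resistant
Penicillin: 256 μg/mL is ≥ 16 μg/mL ⇒ Resistant
Trimethoprim-sulfamethoxazole (16 μg/mL) ≥ 16 μg/mL → R
Tobramycin: 16 μg/mL is = 16 μg/mL — intermediate
Daptomycin (0.5 μg/mL) ≤ 2 μg/mL ⇒ Susceptible
Tetracycline 0.12 μg/mL: ≤ 0.12 μg/mL ⇒ S
Doxycycline 128 μg/mL: ≥ 32 μg/mL — R
Cefazolin 0.5 μg/mL: = 0.5 μg/mL — I
Gentamicin (256 μg/mL) ≥ 2 μg/mL ⇒ R
Intermediate: 2/9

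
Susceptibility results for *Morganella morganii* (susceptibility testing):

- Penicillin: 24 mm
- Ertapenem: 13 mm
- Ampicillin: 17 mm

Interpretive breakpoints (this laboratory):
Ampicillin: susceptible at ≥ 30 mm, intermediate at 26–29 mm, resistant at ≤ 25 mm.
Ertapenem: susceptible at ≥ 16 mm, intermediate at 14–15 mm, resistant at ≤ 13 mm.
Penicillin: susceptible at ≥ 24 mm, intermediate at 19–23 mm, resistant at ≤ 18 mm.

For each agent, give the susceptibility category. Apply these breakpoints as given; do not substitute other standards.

Penicillin: 24 mm is ≥ 24 mm → susceptible
Ertapenem (13 mm) ≤ 13 mm — resistant
Ampicillin: 17 mm is ≤ 25 mm → Resistant

S, R, R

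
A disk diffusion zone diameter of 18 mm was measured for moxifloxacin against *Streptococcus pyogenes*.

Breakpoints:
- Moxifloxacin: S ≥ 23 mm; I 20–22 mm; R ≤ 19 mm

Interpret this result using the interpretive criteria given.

Moxifloxacin 18 mm: ≤ 19 mm → R

R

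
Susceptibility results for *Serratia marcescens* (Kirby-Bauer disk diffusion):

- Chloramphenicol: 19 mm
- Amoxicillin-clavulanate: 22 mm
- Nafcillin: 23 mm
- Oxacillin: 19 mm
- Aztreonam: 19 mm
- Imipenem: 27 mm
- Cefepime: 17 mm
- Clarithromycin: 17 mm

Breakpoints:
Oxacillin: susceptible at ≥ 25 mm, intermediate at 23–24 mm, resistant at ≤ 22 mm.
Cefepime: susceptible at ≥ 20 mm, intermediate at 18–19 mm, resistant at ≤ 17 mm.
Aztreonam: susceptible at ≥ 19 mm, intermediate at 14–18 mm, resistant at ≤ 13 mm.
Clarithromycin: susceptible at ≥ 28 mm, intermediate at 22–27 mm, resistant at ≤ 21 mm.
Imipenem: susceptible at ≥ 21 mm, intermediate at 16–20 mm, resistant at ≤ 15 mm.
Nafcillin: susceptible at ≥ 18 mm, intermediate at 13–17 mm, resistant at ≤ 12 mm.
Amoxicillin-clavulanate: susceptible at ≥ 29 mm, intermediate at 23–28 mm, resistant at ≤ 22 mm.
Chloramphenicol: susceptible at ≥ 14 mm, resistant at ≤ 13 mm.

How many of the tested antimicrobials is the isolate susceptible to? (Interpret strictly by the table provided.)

Chloramphenicol: 19 mm is ≥ 14 mm — S
Amoxicillin-clavulanate (22 mm) ≤ 22 mm → resistant
Nafcillin: 23 mm is ≥ 18 mm → susceptible
Oxacillin (19 mm) ≤ 22 mm → resistant
Aztreonam (19 mm) ≥ 19 mm → Susceptible
Imipenem 27 mm: ≥ 21 mm ⇒ Susceptible
Cefepime (17 mm) ≤ 17 mm — R
Clarithromycin 17 mm: ≤ 21 mm — Resistant
Susceptible: 4

4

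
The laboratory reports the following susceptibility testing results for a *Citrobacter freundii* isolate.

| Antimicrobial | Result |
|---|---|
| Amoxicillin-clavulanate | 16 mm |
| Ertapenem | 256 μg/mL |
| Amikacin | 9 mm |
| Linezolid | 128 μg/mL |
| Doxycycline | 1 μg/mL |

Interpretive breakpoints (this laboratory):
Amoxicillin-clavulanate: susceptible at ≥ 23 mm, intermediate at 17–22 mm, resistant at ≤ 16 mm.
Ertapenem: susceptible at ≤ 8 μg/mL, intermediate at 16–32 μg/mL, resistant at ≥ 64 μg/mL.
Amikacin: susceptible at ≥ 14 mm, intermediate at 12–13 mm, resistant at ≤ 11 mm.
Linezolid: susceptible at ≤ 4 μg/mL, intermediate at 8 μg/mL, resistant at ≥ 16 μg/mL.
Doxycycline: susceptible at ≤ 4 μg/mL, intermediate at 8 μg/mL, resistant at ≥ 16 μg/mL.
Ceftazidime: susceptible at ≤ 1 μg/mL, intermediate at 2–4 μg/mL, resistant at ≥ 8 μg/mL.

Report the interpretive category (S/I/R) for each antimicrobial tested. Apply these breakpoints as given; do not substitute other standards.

Amoxicillin-clavulanate 16 mm: ≤ 16 mm → R
Ertapenem 256 μg/mL: ≥ 64 μg/mL ⇒ Resistant
Amikacin: 9 mm is ≤ 11 mm — R
Linezolid: 128 μg/mL is ≥ 16 μg/mL ⇒ Resistant
Doxycycline: 1 μg/mL is ≤ 4 μg/mL ⇒ S

R, R, R, R, S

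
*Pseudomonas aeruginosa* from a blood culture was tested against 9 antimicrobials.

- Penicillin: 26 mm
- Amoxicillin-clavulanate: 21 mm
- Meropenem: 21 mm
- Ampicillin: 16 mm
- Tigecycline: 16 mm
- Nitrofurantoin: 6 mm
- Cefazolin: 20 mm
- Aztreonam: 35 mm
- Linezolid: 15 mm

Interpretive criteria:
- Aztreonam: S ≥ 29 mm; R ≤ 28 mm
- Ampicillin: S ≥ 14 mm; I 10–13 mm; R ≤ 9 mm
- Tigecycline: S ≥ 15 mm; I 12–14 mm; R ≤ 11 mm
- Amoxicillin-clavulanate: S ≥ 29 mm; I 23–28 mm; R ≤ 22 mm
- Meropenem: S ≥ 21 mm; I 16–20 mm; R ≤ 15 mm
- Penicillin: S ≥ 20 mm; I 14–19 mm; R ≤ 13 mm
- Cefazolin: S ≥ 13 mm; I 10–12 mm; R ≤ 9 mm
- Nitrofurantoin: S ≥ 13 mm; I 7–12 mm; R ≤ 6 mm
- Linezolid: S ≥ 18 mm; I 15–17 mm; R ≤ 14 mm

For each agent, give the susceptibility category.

S, R, S, S, S, R, S, S, I

Penicillin 26 mm: ≥ 20 mm — Susceptible
Amoxicillin-clavulanate: 21 mm is ≤ 22 mm → Resistant
Meropenem: 21 mm is ≥ 21 mm ⇒ S
Ampicillin: 16 mm is ≥ 14 mm — susceptible
Tigecycline (16 mm) ≥ 15 mm → susceptible
Nitrofurantoin: 6 mm is ≤ 6 mm ⇒ R
Cefazolin: 20 mm is ≥ 13 mm — Susceptible
Aztreonam: 35 mm is ≥ 29 mm → susceptible
Linezolid 15 mm: in 15–17 mm → I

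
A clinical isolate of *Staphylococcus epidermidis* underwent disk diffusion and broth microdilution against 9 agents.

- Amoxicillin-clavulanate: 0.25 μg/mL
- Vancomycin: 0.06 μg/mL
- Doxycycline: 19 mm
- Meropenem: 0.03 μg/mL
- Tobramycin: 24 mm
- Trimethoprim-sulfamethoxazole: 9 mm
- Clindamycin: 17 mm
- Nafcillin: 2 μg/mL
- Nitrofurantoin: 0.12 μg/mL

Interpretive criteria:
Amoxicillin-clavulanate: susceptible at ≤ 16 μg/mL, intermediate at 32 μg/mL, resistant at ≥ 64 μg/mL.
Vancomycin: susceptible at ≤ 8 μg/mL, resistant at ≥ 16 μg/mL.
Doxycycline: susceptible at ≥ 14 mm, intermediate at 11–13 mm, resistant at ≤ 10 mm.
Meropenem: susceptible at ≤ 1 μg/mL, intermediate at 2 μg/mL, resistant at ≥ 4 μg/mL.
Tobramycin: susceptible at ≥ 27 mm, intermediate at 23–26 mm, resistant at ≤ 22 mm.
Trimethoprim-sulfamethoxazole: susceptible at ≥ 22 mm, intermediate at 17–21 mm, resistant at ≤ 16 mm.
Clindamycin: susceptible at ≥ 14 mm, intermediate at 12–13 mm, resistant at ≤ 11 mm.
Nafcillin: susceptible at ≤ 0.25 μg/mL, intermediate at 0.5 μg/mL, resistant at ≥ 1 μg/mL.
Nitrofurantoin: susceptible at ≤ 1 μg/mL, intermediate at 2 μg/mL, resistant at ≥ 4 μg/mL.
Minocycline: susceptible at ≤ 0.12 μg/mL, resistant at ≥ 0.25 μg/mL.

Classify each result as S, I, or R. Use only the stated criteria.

S, S, S, S, I, R, S, R, S

Amoxicillin-clavulanate 0.25 μg/mL: ≤ 16 μg/mL — susceptible
Vancomycin: 0.06 μg/mL is ≤ 8 μg/mL — Susceptible
Doxycycline 19 mm: ≥ 14 mm ⇒ Susceptible
Meropenem 0.03 μg/mL: ≤ 1 μg/mL ⇒ S
Tobramycin 24 mm: in 23–26 mm → intermediate
Trimethoprim-sulfamethoxazole: 9 mm is ≤ 16 mm → resistant
Clindamycin (17 mm) ≥ 14 mm — S
Nafcillin: 2 μg/mL is ≥ 1 μg/mL ⇒ resistant
Nitrofurantoin 0.12 μg/mL: ≤ 1 μg/mL — Susceptible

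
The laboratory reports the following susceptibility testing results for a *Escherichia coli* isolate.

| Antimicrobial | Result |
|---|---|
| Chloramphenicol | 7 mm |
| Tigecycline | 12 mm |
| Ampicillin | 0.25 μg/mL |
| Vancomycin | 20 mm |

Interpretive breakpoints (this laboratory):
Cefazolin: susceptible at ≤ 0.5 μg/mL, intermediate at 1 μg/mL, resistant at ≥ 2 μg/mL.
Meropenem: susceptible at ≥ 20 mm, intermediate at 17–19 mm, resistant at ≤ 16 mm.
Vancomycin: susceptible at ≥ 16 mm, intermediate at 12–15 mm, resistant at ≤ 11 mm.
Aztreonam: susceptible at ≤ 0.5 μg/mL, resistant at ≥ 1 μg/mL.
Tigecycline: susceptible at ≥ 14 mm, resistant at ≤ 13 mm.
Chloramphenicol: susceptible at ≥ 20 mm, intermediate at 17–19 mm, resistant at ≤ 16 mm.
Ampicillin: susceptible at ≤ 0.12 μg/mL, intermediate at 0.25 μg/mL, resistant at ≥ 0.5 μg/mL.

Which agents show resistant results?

Chloramphenicol (7 mm) ≤ 16 mm — Resistant
Tigecycline (12 mm) ≤ 13 mm ⇒ resistant
Ampicillin: 0.25 μg/mL is = 0.25 μg/mL ⇒ Intermediate
Vancomycin 20 mm: ≥ 16 mm — S

chloramphenicol, tigecycline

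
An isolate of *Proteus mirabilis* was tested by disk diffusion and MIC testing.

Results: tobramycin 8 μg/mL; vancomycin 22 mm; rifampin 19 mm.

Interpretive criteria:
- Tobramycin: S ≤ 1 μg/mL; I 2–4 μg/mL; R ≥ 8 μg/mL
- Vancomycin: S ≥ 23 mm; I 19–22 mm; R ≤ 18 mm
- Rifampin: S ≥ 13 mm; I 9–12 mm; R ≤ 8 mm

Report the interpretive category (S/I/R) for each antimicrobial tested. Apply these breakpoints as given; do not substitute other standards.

R, I, S

Tobramycin (8 μg/mL) ≥ 8 μg/mL → Resistant
Vancomycin: 22 mm is in 19–22 mm ⇒ Intermediate
Rifampin (19 mm) ≥ 13 mm ⇒ susceptible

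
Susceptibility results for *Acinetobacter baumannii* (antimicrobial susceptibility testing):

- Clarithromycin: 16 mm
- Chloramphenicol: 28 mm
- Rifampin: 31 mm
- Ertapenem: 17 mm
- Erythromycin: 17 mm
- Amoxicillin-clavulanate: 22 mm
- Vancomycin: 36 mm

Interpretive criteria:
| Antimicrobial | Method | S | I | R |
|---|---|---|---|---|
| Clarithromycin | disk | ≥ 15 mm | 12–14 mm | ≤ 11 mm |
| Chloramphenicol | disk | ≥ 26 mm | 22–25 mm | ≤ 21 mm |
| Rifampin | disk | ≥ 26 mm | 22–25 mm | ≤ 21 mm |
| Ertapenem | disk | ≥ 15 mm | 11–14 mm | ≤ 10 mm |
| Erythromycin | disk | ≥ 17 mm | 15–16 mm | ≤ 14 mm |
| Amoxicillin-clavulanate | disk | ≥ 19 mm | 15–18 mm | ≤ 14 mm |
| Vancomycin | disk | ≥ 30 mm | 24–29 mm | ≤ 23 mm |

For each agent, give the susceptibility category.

Clarithromycin: 16 mm is ≥ 15 mm → Susceptible
Chloramphenicol 28 mm: ≥ 26 mm — susceptible
Rifampin (31 mm) ≥ 26 mm → S
Ertapenem: 17 mm is ≥ 15 mm ⇒ susceptible
Erythromycin: 17 mm is ≥ 17 mm → susceptible
Amoxicillin-clavulanate: 22 mm is ≥ 19 mm → S
Vancomycin (36 mm) ≥ 30 mm → Susceptible

S, S, S, S, S, S, S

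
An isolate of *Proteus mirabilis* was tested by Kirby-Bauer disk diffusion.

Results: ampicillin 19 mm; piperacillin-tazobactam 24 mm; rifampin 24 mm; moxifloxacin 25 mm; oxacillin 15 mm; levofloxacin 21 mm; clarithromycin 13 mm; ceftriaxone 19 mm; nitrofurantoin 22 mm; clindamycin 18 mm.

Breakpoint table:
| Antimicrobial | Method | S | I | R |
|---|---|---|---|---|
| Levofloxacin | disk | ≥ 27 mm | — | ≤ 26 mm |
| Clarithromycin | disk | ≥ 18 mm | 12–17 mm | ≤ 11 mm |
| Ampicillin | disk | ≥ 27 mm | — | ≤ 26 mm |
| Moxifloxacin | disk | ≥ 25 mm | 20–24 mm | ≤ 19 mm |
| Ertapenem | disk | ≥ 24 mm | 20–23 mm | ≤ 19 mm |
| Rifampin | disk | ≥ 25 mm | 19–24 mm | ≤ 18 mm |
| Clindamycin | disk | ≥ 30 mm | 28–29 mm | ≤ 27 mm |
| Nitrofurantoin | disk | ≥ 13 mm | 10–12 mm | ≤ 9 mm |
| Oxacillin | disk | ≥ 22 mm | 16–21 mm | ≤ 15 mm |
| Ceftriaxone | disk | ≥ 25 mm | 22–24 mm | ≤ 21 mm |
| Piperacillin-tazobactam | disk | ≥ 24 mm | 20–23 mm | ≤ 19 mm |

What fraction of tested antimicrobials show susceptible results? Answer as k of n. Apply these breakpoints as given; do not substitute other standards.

Ampicillin 19 mm: ≤ 26 mm ⇒ resistant
Piperacillin-tazobactam: 24 mm is ≥ 24 mm ⇒ susceptible
Rifampin (24 mm) in 19–24 mm → I
Moxifloxacin 25 mm: ≥ 25 mm ⇒ S
Oxacillin 15 mm: ≤ 15 mm → Resistant
Levofloxacin (21 mm) ≤ 26 mm → R
Clarithromycin 13 mm: in 12–17 mm ⇒ intermediate
Ceftriaxone (19 mm) ≤ 21 mm ⇒ resistant
Nitrofurantoin: 22 mm is ≥ 13 mm — S
Clindamycin: 18 mm is ≤ 27 mm ⇒ R
Susceptible: 3/10

3 of 10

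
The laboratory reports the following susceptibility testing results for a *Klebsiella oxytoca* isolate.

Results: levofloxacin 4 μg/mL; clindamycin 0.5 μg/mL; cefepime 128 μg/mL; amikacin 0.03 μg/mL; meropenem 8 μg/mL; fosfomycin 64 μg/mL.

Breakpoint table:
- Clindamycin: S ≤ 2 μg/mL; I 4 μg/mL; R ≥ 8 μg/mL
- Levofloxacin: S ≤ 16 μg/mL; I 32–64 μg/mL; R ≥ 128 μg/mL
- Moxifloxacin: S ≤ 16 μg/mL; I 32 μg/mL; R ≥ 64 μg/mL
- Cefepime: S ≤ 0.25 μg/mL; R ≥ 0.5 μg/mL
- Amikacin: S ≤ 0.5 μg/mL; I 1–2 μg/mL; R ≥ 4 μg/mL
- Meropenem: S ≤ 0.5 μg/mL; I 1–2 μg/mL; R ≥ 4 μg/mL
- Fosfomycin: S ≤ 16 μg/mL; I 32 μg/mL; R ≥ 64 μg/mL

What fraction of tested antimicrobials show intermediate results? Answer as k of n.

Levofloxacin (4 μg/mL) ≤ 16 μg/mL → S
Clindamycin (0.5 μg/mL) ≤ 2 μg/mL → S
Cefepime: 128 μg/mL is ≥ 0.5 μg/mL ⇒ Resistant
Amikacin (0.03 μg/mL) ≤ 0.5 μg/mL → susceptible
Meropenem 8 μg/mL: ≥ 4 μg/mL → resistant
Fosfomycin 64 μg/mL: ≥ 64 μg/mL — R
Intermediate: 0/6

0 of 6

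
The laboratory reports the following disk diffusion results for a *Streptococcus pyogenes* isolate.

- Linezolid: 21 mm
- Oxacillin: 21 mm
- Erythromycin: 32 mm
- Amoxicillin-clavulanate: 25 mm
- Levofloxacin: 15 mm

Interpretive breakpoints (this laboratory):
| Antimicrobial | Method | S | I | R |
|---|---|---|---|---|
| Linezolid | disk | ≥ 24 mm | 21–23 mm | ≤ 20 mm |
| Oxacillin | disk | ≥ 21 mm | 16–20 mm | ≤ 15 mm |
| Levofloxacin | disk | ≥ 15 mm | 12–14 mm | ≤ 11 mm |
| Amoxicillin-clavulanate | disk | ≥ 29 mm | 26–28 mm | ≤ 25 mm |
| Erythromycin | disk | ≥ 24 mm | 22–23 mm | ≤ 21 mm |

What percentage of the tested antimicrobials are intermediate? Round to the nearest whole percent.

Linezolid 21 mm: in 21–23 mm → I
Oxacillin: 21 mm is ≥ 21 mm — susceptible
Erythromycin 32 mm: ≥ 24 mm → susceptible
Amoxicillin-clavulanate: 25 mm is ≤ 25 mm → resistant
Levofloxacin 15 mm: ≥ 15 mm → S
Intermediate: 1/5

20%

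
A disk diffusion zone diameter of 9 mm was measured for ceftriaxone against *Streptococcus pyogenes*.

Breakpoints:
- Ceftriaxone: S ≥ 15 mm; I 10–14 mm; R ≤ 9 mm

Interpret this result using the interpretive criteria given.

Ceftriaxone (9 mm) ≤ 9 mm — R

R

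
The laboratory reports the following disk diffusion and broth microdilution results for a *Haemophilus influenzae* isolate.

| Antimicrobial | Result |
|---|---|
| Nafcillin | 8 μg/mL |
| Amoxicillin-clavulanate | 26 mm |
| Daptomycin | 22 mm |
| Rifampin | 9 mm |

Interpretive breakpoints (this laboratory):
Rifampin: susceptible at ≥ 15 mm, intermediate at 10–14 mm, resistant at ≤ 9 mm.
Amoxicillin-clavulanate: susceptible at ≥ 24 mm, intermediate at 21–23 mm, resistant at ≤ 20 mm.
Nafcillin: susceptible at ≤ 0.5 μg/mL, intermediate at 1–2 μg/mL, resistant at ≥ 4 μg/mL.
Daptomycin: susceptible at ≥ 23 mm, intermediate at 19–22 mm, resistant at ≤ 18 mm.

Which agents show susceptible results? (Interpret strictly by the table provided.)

Nafcillin 8 μg/mL: ≥ 4 μg/mL — R
Amoxicillin-clavulanate: 26 mm is ≥ 24 mm ⇒ Susceptible
Daptomycin (22 mm) in 19–22 mm ⇒ I
Rifampin 9 mm: ≤ 9 mm — Resistant

amoxicillin-clavulanate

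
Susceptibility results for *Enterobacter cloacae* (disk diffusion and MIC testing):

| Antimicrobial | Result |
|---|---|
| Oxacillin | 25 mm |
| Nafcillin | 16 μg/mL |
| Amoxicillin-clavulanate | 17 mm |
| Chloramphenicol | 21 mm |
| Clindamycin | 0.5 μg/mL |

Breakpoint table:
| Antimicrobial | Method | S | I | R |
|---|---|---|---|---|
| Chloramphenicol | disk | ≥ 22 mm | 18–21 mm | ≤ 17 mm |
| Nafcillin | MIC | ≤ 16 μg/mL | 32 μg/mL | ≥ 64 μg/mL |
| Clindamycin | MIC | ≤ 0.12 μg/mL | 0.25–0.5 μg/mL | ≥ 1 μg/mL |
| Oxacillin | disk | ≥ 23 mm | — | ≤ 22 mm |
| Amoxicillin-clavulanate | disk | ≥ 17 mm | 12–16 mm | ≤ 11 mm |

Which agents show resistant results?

Oxacillin: 25 mm is ≥ 23 mm → susceptible
Nafcillin (16 μg/mL) ≤ 16 μg/mL — S
Amoxicillin-clavulanate 17 mm: ≥ 17 mm ⇒ susceptible
Chloramphenicol: 21 mm is in 18–21 mm → Intermediate
Clindamycin (0.5 μg/mL) in 0.25–0.5 μg/mL ⇒ I

none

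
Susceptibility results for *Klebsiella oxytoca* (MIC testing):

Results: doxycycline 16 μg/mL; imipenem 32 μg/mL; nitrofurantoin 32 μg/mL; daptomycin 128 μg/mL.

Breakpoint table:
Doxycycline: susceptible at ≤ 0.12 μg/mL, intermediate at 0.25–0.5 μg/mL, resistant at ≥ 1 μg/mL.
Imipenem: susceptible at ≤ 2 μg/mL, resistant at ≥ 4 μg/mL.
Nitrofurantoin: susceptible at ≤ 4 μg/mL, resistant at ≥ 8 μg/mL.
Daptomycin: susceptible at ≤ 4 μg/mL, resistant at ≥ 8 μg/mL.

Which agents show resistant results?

doxycycline, imipenem, nitrofurantoin, daptomycin

Doxycycline (16 μg/mL) ≥ 1 μg/mL → R
Imipenem: 32 μg/mL is ≥ 4 μg/mL → R
Nitrofurantoin: 32 μg/mL is ≥ 8 μg/mL — R
Daptomycin (128 μg/mL) ≥ 8 μg/mL ⇒ resistant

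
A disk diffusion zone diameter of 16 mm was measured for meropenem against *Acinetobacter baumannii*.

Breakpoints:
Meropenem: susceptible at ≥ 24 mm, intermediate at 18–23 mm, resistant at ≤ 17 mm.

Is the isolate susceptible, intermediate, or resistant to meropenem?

R

Meropenem (16 mm) ≤ 17 mm — resistant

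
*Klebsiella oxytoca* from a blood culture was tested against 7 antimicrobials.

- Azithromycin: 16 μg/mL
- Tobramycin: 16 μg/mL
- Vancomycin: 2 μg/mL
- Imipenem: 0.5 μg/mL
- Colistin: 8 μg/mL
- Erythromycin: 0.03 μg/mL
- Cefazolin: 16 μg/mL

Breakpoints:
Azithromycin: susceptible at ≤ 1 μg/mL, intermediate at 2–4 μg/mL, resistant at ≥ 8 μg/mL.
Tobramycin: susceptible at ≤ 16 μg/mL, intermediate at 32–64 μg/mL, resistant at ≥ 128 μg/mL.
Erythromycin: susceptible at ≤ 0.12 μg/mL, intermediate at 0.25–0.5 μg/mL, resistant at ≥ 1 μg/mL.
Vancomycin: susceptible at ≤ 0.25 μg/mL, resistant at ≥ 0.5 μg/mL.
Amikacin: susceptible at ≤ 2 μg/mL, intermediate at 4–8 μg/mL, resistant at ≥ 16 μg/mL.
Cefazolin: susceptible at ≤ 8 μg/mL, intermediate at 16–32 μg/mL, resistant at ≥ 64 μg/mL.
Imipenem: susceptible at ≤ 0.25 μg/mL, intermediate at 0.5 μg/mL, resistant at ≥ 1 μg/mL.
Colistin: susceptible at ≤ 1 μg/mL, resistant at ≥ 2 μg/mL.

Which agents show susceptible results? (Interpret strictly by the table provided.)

tobramycin, erythromycin

Azithromycin 16 μg/mL: ≥ 8 μg/mL ⇒ Resistant
Tobramycin 16 μg/mL: ≤ 16 μg/mL — susceptible
Vancomycin: 2 μg/mL is ≥ 0.5 μg/mL — resistant
Imipenem: 0.5 μg/mL is = 0.5 μg/mL ⇒ intermediate
Colistin: 8 μg/mL is ≥ 2 μg/mL — Resistant
Erythromycin 0.03 μg/mL: ≤ 0.12 μg/mL → susceptible
Cefazolin 16 μg/mL: in 16–32 μg/mL → I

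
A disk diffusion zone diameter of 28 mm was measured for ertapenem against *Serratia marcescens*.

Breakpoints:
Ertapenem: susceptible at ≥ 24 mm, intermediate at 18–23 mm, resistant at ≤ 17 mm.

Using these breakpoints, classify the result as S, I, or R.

Ertapenem 28 mm: ≥ 24 mm → susceptible

Susceptible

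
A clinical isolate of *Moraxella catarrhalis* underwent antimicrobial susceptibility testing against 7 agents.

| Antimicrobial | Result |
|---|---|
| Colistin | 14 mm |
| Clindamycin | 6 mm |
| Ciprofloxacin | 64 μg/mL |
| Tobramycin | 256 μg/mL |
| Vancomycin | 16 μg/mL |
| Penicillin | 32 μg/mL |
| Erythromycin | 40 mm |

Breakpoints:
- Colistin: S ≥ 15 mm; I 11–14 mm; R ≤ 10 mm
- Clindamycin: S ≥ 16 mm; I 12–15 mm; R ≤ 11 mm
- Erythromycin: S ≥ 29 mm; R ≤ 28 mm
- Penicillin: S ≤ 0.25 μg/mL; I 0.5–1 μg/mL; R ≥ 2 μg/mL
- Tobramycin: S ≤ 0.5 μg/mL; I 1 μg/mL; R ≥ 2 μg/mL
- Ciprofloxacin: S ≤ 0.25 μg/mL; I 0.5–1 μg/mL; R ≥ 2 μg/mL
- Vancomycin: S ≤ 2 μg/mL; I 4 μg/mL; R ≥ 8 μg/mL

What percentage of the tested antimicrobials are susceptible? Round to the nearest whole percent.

14%

Colistin: 14 mm is in 11–14 mm ⇒ I
Clindamycin: 6 mm is ≤ 11 mm → Resistant
Ciprofloxacin: 64 μg/mL is ≥ 2 μg/mL → resistant
Tobramycin 256 μg/mL: ≥ 2 μg/mL — Resistant
Vancomycin (16 μg/mL) ≥ 8 μg/mL → resistant
Penicillin (32 μg/mL) ≥ 2 μg/mL — R
Erythromycin 40 mm: ≥ 29 mm → Susceptible
Susceptible: 1/7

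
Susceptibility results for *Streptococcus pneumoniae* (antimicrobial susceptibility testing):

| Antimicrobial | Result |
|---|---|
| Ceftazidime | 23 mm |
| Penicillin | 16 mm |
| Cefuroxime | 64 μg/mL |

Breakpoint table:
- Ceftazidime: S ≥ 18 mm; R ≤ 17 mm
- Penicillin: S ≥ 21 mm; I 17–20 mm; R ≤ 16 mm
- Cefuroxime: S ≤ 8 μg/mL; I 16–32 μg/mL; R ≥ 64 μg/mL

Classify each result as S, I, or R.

S, R, R

Ceftazidime 23 mm: ≥ 18 mm → susceptible
Penicillin 16 mm: ≤ 16 mm → resistant
Cefuroxime (64 μg/mL) ≥ 64 μg/mL — R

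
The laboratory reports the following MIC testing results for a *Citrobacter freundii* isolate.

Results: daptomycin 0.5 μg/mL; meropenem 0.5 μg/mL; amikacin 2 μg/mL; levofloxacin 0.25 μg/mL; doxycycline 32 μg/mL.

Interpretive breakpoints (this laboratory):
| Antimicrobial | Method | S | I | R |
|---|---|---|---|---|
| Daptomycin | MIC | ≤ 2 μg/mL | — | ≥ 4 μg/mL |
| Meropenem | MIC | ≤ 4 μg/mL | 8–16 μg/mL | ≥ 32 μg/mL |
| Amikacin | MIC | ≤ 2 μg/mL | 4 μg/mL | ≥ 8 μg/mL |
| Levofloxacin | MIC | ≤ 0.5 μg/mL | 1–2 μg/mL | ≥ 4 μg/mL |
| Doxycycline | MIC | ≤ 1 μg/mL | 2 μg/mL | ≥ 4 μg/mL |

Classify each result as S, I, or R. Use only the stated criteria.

S, S, S, S, R

Daptomycin (0.5 μg/mL) ≤ 2 μg/mL → Susceptible
Meropenem 0.5 μg/mL: ≤ 4 μg/mL — S
Amikacin 2 μg/mL: ≤ 2 μg/mL → Susceptible
Levofloxacin 0.25 μg/mL: ≤ 0.5 μg/mL — Susceptible
Doxycycline: 32 μg/mL is ≥ 4 μg/mL — Resistant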